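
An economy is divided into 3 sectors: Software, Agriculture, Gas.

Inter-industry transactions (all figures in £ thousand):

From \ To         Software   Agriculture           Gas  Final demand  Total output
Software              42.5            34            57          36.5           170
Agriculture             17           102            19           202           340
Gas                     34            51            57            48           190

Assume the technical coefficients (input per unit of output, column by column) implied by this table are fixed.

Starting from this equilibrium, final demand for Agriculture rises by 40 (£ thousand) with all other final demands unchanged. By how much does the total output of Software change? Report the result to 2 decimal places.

Technical coefficients a_ij = z_ij / X_j:
  a_SS = 42.5/170 = 0.25, a_AS = 17/170 = 0.10, a_GS = 34/170 = 0.20
  a_SA = 34/340 = 0.10, a_AA = 102/340 = 0.30, a_GA = 51/340 = 0.15
  a_SG = 57/190 = 0.30, a_AG = 19/190 = 0.10, a_GG = 57/190 = 0.30
I − A =
  [   0.75    -0.10    -0.30]
  [  -0.10     0.70    -0.10]
  [  -0.20    -0.15     0.70]
Cofactors of I−A, C_ij = (−1)^(i+j)·(minor ij) (rows/columns in the sector order above):
  C_11 = (0.70)(0.70) − (-0.10)(-0.15) = 0.4750
  C_12 = −[(-0.10)(0.70) − (-0.10)(-0.20)] = 0.0900
  C_13 = (-0.10)(-0.15) − (0.70)(-0.20) = 0.1550
  C_21 = −[(-0.10)(0.70) − (-0.30)(-0.15)] = 0.1150
  C_22 = (0.75)(0.70) − (-0.30)(-0.20) = 0.4650
  C_23 = −[(0.75)(-0.15) − (-0.10)(-0.20)] = 0.1325
  C_31 = (-0.10)(-0.10) − (-0.30)(0.70) = 0.2200
  C_32 = −[(0.75)(-0.10) − (-0.30)(-0.10)] = 0.1050
  C_33 = (0.75)(0.70) − (-0.10)(-0.10) = 0.5150
det(I−A) = Σ_j (I−A)_1j·C_1j = (0.75)(0.4750) + (-0.10)(0.0900) + (-0.30)(0.1550) = 0.30075
adj(I−A) = Cᵀ =
  [ 0.4750   0.1150   0.2200]
  [ 0.0900   0.4650   0.1050]
  [ 0.1550   0.1325   0.5150]
(I − A)⁻¹ = adj(I−A) / det(I−A) ≈
  [   1.5794     0.3824     0.7315]
  [   0.2993     1.5461     0.3491]
  [   0.5154     0.4406     1.7124]
Δx = (I − A)⁻¹ Δd with Δd having +40 in the Agriculture component and 0 elsewhere.
So Δx_S = L_SA · (+40), where L_SA = adj(I−A)_SA / det(I−A) = 0.1150 / 0.30075.
Δx_S = 0.1150 × (+40) / 0.30075 = 4.60 / 0.30075 ≈ 15.30.

Δx_S = 15.30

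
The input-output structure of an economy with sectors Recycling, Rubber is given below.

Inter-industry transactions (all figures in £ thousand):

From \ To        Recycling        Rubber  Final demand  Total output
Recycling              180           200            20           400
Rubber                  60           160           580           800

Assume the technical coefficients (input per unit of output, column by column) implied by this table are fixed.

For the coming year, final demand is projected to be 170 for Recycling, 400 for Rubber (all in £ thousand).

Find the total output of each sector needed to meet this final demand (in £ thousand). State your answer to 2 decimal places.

Technical coefficients a_ij = z_ij / X_j:
  a_11 = 180/400 = 0.45, a_21 = 60/400 = 0.15
  a_12 = 200/800 = 0.25, a_22 = 160/800 = 0.20
I − A =
  [   0.55    -0.25]
  [  -0.15     0.80]
det(I−A) = (0.55)(0.80) − (-0.25)(-0.15) = 0.4025
adj(I−A) = [[0.80, 0.25], [0.15, 0.55]]
(I − A)⁻¹ = adj(I−A) / det(I−A) ≈
  [   1.9876     0.6211]
  [   0.3727     1.3665]
x = (I − A)⁻¹ d = adj(I−A)·d / det(I−A), with det(I−A) = 0.4025:
  x_1 = (0.80·170 + 0.25·400) / 0.4025 = 236.00 / 0.4025 ≈ 586.34
  x_2 = (0.15·170 + 0.55·400) / 0.4025 = 245.50 / 0.4025 ≈ 609.94

x_1 = 586.34, x_2 = 609.94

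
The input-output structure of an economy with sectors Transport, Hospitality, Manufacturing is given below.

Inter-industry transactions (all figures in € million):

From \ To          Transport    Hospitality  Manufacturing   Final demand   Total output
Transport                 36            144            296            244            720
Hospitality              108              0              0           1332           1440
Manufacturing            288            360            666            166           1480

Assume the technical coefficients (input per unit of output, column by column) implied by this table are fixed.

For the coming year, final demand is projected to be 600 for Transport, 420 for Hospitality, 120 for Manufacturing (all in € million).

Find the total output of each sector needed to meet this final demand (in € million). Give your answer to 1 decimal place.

Technical coefficients a_ij = z_ij / X_j:
  a_11 = 36/720 = 0.05, a_21 = 108/720 = 0.15, a_31 = 288/720 = 0.40
  a_12 = 144/1440 = 0.10, a_22 = 0/1440 = 0.00, a_32 = 360/1440 = 0.25
  a_13 = 296/1480 = 0.20, a_23 = 0/1480 = 0.00, a_33 = 666/1480 = 0.45
I − A =
  [   0.95    -0.10    -0.20]
  [  -0.15     1.00     0.00]
  [  -0.40    -0.25     0.55]
Cofactors of I−A, C_ij = (−1)^(i+j)·(minor ij) (rows/columns in the sector order above):
  C_11 = (1.00)(0.55) − (0.00)(-0.25) = 0.5500
  C_12 = −[(-0.15)(0.55) − (0.00)(-0.40)] = 0.0825
  C_13 = (-0.15)(-0.25) − (1.00)(-0.40) = 0.4375
  C_21 = −[(-0.10)(0.55) − (-0.20)(-0.25)] = 0.1050
  C_22 = (0.95)(0.55) − (-0.20)(-0.40) = 0.4425
  C_23 = −[(0.95)(-0.25) − (-0.10)(-0.40)] = 0.2775
  C_31 = (-0.10)(0.00) − (-0.20)(1.00) = 0.2000
  C_32 = −[(0.95)(0.00) − (-0.20)(-0.15)] = 0.0300
  C_33 = (0.95)(1.00) − (-0.10)(-0.15) = 0.9350
det(I−A) = Σ_j (I−A)_1j·C_1j = (0.95)(0.5500) + (-0.10)(0.0825) + (-0.20)(0.4375) = 0.42675
adj(I−A) = Cᵀ =
  [ 0.5500   0.1050   0.2000]
  [ 0.0825   0.4425   0.0300]
  [ 0.4375   0.2775   0.9350]
(I − A)⁻¹ = adj(I−A) / det(I−A) ≈
  [   1.2888     0.2460     0.4687]
  [   0.1933     1.0369     0.0703]
  [   1.0252     0.6503     2.1910]
x = (I − A)⁻¹ d = adj(I−A)·d / det(I−A), with det(I−A) = 0.42675:
  x_1 = (0.5500·600 + 0.1050·420 + 0.2000·120) / 0.42675 = 398.10 / 0.42675 ≈ 932.9
  x_2 = (0.0825·600 + 0.4425·420 + 0.0300·120) / 0.42675 = 238.95 / 0.42675 ≈ 559.9
  x_3 = (0.4375·600 + 0.2775·420 + 0.9350·120) / 0.42675 = 491.25 / 0.42675 ≈ 1151.1

x_1 = 932.9, x_2 = 559.9, x_3 = 1151.1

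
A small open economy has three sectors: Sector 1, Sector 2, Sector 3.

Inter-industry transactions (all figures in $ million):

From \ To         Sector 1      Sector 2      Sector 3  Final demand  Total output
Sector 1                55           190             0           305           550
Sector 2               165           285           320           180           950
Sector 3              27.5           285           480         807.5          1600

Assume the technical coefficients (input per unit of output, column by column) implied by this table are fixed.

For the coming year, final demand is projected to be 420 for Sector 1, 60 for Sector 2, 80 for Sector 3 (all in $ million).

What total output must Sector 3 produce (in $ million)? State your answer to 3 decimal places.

Technical coefficients a_ij = z_ij / X_j:
  a_11 = 55/550 = 0.10, a_21 = 165/550 = 0.30, a_31 = 27.5/550 = 0.05
  a_12 = 190/950 = 0.20, a_22 = 285/950 = 0.30, a_32 = 285/950 = 0.30
  a_13 = 0/1600 = 0.00, a_23 = 320/1600 = 0.20, a_33 = 480/1600 = 0.30
I − A =
  [   0.90    -0.20     0.00]
  [  -0.30     0.70    -0.20]
  [  -0.05    -0.30     0.70]
Cofactors of I−A, C_ij = (−1)^(i+j)·(minor ij) (rows/columns in the sector order above):
  C_11 = (0.70)(0.70) − (-0.20)(-0.30) = 0.4300
  C_12 = −[(-0.30)(0.70) − (-0.20)(-0.05)] = 0.2200
  C_13 = (-0.30)(-0.30) − (0.70)(-0.05) = 0.1250
  C_21 = −[(-0.20)(0.70) − (0.00)(-0.30)] = 0.1400
  C_22 = (0.90)(0.70) − (0.00)(-0.05) = 0.6300
  C_23 = −[(0.90)(-0.30) − (-0.20)(-0.05)] = 0.2800
  C_31 = (-0.20)(-0.20) − (0.00)(0.70) = 0.0400
  C_32 = −[(0.90)(-0.20) − (0.00)(-0.30)] = 0.1800
  C_33 = (0.90)(0.70) − (-0.20)(-0.30) = 0.5700
det(I−A) = Σ_j (I−A)_1j·C_1j = (0.90)(0.4300) + (-0.20)(0.2200) + (0.00)(0.1250) = 0.3430
adj(I−A) = Cᵀ =
  [ 0.4300   0.1400   0.0400]
  [ 0.2200   0.6300   0.1800]
  [ 0.1250   0.2800   0.5700]
(I − A)⁻¹ = adj(I−A) / det(I−A) ≈
  [   1.2536     0.4082     0.1166]
  [   0.6414     1.8367     0.5248]
  [   0.3644     0.8163     1.6618]
x = (I − A)⁻¹ d = adj(I−A)·d / det(I−A), with det(I−A) = 0.3430:
  x_1 = (0.4300·420 + 0.1400·60 + 0.0400·80) / 0.3430 = 192.20 / 0.3430 ≈ 560.350
  x_2 = (0.2200·420 + 0.6300·60 + 0.1800·80) / 0.3430 = 144.60 / 0.3430 ≈ 421.574
  x_3 = (0.1250·420 + 0.2800·60 + 0.5700·80) / 0.3430 = 114.90 / 0.3430 ≈ 334.985

x_3 = 334.985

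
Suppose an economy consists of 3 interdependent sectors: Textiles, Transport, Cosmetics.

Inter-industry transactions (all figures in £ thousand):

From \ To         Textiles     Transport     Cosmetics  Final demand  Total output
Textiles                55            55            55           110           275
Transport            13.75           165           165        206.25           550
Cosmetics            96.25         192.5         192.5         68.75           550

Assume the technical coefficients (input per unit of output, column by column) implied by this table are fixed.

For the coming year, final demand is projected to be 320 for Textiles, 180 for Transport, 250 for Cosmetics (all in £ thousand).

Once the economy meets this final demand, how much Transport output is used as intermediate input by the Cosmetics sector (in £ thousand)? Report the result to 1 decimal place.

z_23 = 349.3

Technical coefficients a_ij = z_ij / X_j:
  a_11 = 55/275 = 0.20, a_21 = 13.75/275 = 0.05, a_31 = 96.25/275 = 0.35
  a_12 = 55/550 = 0.10, a_22 = 165/550 = 0.30, a_32 = 192.5/550 = 0.35
  a_13 = 55/550 = 0.10, a_23 = 165/550 = 0.30, a_33 = 192.5/550 = 0.35
I − A =
  [   0.80    -0.10    -0.10]
  [  -0.05     0.70    -0.30]
  [  -0.35    -0.35     0.65]
Cofactors of I−A, C_ij = (−1)^(i+j)·(minor ij) (rows/columns in the sector order above):
  C_11 = (0.70)(0.65) − (-0.30)(-0.35) = 0.3500
  C_12 = −[(-0.05)(0.65) − (-0.30)(-0.35)] = 0.1375
  C_13 = (-0.05)(-0.35) − (0.70)(-0.35) = 0.2625
  C_21 = −[(-0.10)(0.65) − (-0.10)(-0.35)] = 0.1000
  C_22 = (0.80)(0.65) − (-0.10)(-0.35) = 0.4850
  C_23 = −[(0.80)(-0.35) − (-0.10)(-0.35)] = 0.3150
  C_31 = (-0.10)(-0.30) − (-0.10)(0.70) = 0.1000
  C_32 = −[(0.80)(-0.30) − (-0.10)(-0.05)] = 0.2450
  C_33 = (0.80)(0.70) − (-0.10)(-0.05) = 0.5550
det(I−A) = Σ_j (I−A)_1j·C_1j = (0.80)(0.3500) + (-0.10)(0.1375) + (-0.10)(0.2625) = 0.2400
adj(I−A) = Cᵀ =
  [ 0.3500   0.1000   0.1000]
  [ 0.1375   0.4850   0.2450]
  [ 0.2625   0.3150   0.5550]
(I − A)⁻¹ = adj(I−A) / det(I−A) ≈
  [   1.4583     0.4167     0.4167]
  [   0.5729     2.0208     1.0208]
  [   1.0938     1.3125     2.3125]
First solve x = (I − A)⁻¹ d = adj(I−A)·d / det(I−A); in particular x_3 = (0.2625·320 + 0.3150·180 + 0.5550·250) / 0.2400 = 279.45 / 0.2400 = 1164.375.
Intermediate flow from 2 to 3: z_23 = a_23 · x_3 = 0.30 × 279.45 / 0.2400 = 83.835 / 0.2400 ≈ 349.3.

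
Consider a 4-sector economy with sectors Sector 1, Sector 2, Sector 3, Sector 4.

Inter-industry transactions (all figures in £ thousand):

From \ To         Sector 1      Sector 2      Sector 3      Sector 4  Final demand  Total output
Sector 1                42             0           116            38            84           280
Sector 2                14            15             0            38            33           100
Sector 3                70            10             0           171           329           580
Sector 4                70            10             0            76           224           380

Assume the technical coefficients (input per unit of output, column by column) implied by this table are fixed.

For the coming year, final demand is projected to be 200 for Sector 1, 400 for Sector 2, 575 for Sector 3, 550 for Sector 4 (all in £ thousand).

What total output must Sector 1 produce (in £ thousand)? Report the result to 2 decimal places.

x_1 = 638.41

Technical coefficients a_ij = z_ij / X_j:
  a_11 = 42/280 = 0.15, a_21 = 14/280 = 0.05, a_31 = 70/280 = 0.25, a_41 = 70/280 = 0.25
  a_12 = 0/100 = 0.00, a_22 = 15/100 = 0.15, a_32 = 10/100 = 0.10, a_42 = 10/100 = 0.10
  a_13 = 116/580 = 0.20, a_23 = 0/580 = 0.00, a_33 = 0/580 = 0.00, a_43 = 0/580 = 0.00
  a_14 = 38/380 = 0.10, a_24 = 38/380 = 0.10, a_34 = 171/380 = 0.45, a_44 = 76/380 = 0.20
I − A =
  [   0.85     0.00    -0.20    -0.10]
  [  -0.05     0.85     0.00    -0.10]
  [  -0.25    -0.10     1.00    -0.45]
  [  -0.25    -0.10     0.00     0.80]
Compute the cofactors C_ij = (−1)^(i+j)·(3×3 minor ij) of I−A; the adjugate is their transpose:
adj(I−A) = Cᵀ =
  [ 0.670000   0.035000   0.134000   0.163500]
  [ 0.065000   0.592500   0.013000   0.089500]
  [ 0.271875   0.106250   0.547750   0.355375]
  [ 0.217500   0.085000   0.043500   0.679000]
det(I−A) = Σ_j (I−A)_1j·C_1j = (0.85)(0.670000) + (0.00)(0.065000) + (-0.20)(0.271875) + (-0.10)(0.217500) = 0.493375
(I − A)⁻¹ = adj(I−A) / det(I−A) ≈
  [   1.3580     0.0709     0.2716     0.3314]
  [   0.1317     1.2009     0.0263     0.1814]
  [   0.5511     0.2154     1.1102     0.7203]
  [   0.4408     0.1723     0.0882     1.3762]
x = (I − A)⁻¹ d = adj(I−A)·d / det(I−A), with det(I−A) = 0.493375:
  x_1 = (0.670000·200 + 0.035000·400 + 0.134000·575 + 0.163500·550) / 0.493375 = 314.975 / 0.493375 ≈ 638.41
  x_2 = (0.065000·200 + 0.592500·400 + 0.013000·575 + 0.089500·550) / 0.493375 = 306.70 / 0.493375 ≈ 621.64
  x_3 = (0.271875·200 + 0.106250·400 + 0.547750·575 + 0.355375·550) / 0.493375 = 607.2875 / 0.493375 ≈ 1230.88
  x_4 = (0.217500·200 + 0.085000·400 + 0.043500·575 + 0.679000·550) / 0.493375 = 475.9625 / 0.493375 ≈ 964.71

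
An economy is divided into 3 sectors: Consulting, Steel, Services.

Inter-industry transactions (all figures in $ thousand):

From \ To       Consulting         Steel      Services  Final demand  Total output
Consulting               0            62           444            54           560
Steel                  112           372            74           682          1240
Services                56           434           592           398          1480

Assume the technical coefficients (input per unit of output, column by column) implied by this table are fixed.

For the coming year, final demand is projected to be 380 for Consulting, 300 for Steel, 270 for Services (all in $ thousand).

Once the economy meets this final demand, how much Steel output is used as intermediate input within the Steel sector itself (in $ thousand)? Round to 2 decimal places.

Technical coefficients a_ij = z_ij / X_j:
  a_11 = 0/560 = 0.00, a_21 = 112/560 = 0.20, a_31 = 56/560 = 0.10
  a_12 = 62/1240 = 0.05, a_22 = 372/1240 = 0.30, a_32 = 434/1240 = 0.35
  a_13 = 444/1480 = 0.30, a_23 = 74/1480 = 0.05, a_33 = 592/1480 = 0.40
I − A =
  [   1.00    -0.05    -0.30]
  [  -0.20     0.70    -0.05]
  [  -0.10    -0.35     0.60]
Cofactors of I−A, C_ij = (−1)^(i+j)·(minor ij) (rows/columns in the sector order above):
  C_11 = (0.70)(0.60) − (-0.05)(-0.35) = 0.4025
  C_12 = −[(-0.20)(0.60) − (-0.05)(-0.10)] = 0.1250
  C_13 = (-0.20)(-0.35) − (0.70)(-0.10) = 0.1400
  C_21 = −[(-0.05)(0.60) − (-0.30)(-0.35)] = 0.1350
  C_22 = (1.00)(0.60) − (-0.30)(-0.10) = 0.5700
  C_23 = −[(1.00)(-0.35) − (-0.05)(-0.10)] = 0.3550
  C_31 = (-0.05)(-0.05) − (-0.30)(0.70) = 0.2125
  C_32 = −[(1.00)(-0.05) − (-0.30)(-0.20)] = 0.1100
  C_33 = (1.00)(0.70) − (-0.05)(-0.20) = 0.6900
det(I−A) = Σ_j (I−A)_1j·C_1j = (1.00)(0.4025) + (-0.05)(0.1250) + (-0.30)(0.1400) = 0.35425
adj(I−A) = Cᵀ =
  [ 0.4025   0.1350   0.2125]
  [ 0.1250   0.5700   0.1100]
  [ 0.1400   0.3550   0.6900]
(I − A)⁻¹ = adj(I−A) / det(I−A) ≈
  [   1.1362     0.3811     0.5999]
  [   0.3529     1.6090     0.3105]
  [   0.3952     1.0021     1.9478]
First solve x = (I − A)⁻¹ d = adj(I−A)·d / det(I−A); in particular x_2 = (0.1250·380 + 0.5700·300 + 0.1100·270) / 0.35425 = 248.20 / 0.35425 ≈ 700.6351.
Intermediate flow from 2 to 2: z_22 = a_22 · x_2 = 0.30 × 248.20 / 0.35425 = 74.46 / 0.35425 ≈ 210.19.

z_22 = 210.19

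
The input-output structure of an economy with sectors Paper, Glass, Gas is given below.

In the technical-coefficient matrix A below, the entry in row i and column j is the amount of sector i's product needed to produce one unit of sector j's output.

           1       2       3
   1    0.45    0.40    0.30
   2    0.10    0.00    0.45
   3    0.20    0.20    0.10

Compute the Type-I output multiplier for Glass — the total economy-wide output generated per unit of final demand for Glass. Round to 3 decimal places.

I − A =
  [   0.55    -0.40    -0.30]
  [  -0.10     1.00    -0.45]
  [  -0.20    -0.20     0.90]
Cofactors of I−A, C_ij = (−1)^(i+j)·(minor ij) (rows/columns in the sector order above):
  C_11 = (1.00)(0.90) − (-0.45)(-0.20) = 0.8100
  C_12 = −[(-0.10)(0.90) − (-0.45)(-0.20)] = 0.1800
  C_13 = (-0.10)(-0.20) − (1.00)(-0.20) = 0.2200
  C_21 = −[(-0.40)(0.90) − (-0.30)(-0.20)] = 0.4200
  C_22 = (0.55)(0.90) − (-0.30)(-0.20) = 0.4350
  C_23 = −[(0.55)(-0.20) − (-0.40)(-0.20)] = 0.1900
  C_31 = (-0.40)(-0.45) − (-0.30)(1.00) = 0.4800
  C_32 = −[(0.55)(-0.45) − (-0.30)(-0.10)] = 0.2775
  C_33 = (0.55)(1.00) − (-0.40)(-0.10) = 0.5100
det(I−A) = Σ_j (I−A)_1j·C_1j = (0.55)(0.8100) + (-0.40)(0.1800) + (-0.30)(0.2200) = 0.3075
adj(I−A) = Cᵀ =
  [ 0.8100   0.4200   0.4800]
  [ 0.1800   0.4350   0.2775]
  [ 0.2200   0.1900   0.5100]
(I − A)⁻¹ = adj(I−A) / det(I−A) ≈
  [   2.6341     1.3659     1.5610]
  [   0.5854     1.4146     0.9024]
  [   0.7154     0.6179     1.6585]
The output multiplier for sector j is the column-j sum of the Leontief inverse (I − A)⁻¹ = adj(I−A) / det(I−A).
Column 2 of adj(I−A): (0.4200, 0.4350, 0.1900); det(I−A) = 0.3075.
m_2 = (0.4200 + 0.4350 + 0.1900) / 0.3075 = 1.045 / 0.3075 ≈ 3.398.

m_2 = 3.398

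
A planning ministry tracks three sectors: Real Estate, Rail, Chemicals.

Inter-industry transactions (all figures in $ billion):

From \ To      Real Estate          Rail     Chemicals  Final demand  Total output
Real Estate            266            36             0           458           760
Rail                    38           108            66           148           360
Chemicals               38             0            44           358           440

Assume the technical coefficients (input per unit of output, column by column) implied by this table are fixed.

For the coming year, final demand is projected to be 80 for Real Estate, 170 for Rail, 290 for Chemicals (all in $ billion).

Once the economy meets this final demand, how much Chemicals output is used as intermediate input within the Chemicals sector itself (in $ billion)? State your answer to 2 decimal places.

z_33 = 33.18

Technical coefficients a_ij = z_ij / X_j:
  a_11 = 266/760 = 0.35, a_21 = 38/760 = 0.05, a_31 = 38/760 = 0.05
  a_12 = 36/360 = 0.10, a_22 = 108/360 = 0.30, a_32 = 0/360 = 0.00
  a_13 = 0/440 = 0.00, a_23 = 66/440 = 0.15, a_33 = 44/440 = 0.10
I − A =
  [   0.65    -0.10     0.00]
  [  -0.05     0.70    -0.15]
  [  -0.05     0.00     0.90]
Cofactors of I−A, C_ij = (−1)^(i+j)·(minor ij) (rows/columns in the sector order above):
  C_11 = (0.70)(0.90) − (-0.15)(0.00) = 0.6300
  C_12 = −[(-0.05)(0.90) − (-0.15)(-0.05)] = 0.0525
  C_13 = (-0.05)(0.00) − (0.70)(-0.05) = 0.0350
  C_21 = −[(-0.10)(0.90) − (0.00)(0.00)] = 0.0900
  C_22 = (0.65)(0.90) − (0.00)(-0.05) = 0.5850
  C_23 = −[(0.65)(0.00) − (-0.10)(-0.05)] = 0.0050
  C_31 = (-0.10)(-0.15) − (0.00)(0.70) = 0.0150
  C_32 = −[(0.65)(-0.15) − (0.00)(-0.05)] = 0.0975
  C_33 = (0.65)(0.70) − (-0.10)(-0.05) = 0.4500
det(I−A) = Σ_j (I−A)_1j·C_1j = (0.65)(0.6300) + (-0.10)(0.0525) + (0.00)(0.0350) = 0.40425
adj(I−A) = Cᵀ =
  [ 0.6300   0.0900   0.0150]
  [ 0.0525   0.5850   0.0975]
  [ 0.0350   0.0050   0.4500]
(I − A)⁻¹ = adj(I−A) / det(I−A) ≈
  [   1.5584     0.2226     0.0371]
  [   0.1299     1.4471     0.2412]
  [   0.0866     0.0124     1.1132]
First solve x = (I − A)⁻¹ d = adj(I−A)·d / det(I−A); in particular x_3 = (0.0350·80 + 0.0050·170 + 0.4500·290) / 0.40425 = 134.15 / 0.40425 ≈ 331.8491.
Intermediate flow from 3 to 3: z_33 = a_33 · x_3 = 0.10 × 134.15 / 0.40425 = 13.415 / 0.40425 ≈ 33.18.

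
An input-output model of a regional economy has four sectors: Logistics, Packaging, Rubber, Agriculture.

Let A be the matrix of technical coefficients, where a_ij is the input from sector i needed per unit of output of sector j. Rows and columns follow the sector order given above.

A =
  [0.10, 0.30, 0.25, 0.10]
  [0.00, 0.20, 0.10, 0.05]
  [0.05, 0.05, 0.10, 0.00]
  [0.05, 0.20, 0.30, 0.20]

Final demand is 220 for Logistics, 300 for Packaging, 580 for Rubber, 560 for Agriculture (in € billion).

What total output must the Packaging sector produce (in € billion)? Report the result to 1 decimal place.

I − A =
  [   0.90    -0.30    -0.25    -0.10]
  [   0.00     0.80    -0.10    -0.05]
  [  -0.05    -0.05     0.90     0.00]
  [  -0.05    -0.20    -0.30     0.80]
Compute the cofactors C_ij = (−1)^(i+j)·(3×3 minor ij) of I−A; the adjugate is their transpose:
adj(I−A) = Cᵀ =
  [ 0.562250   0.245500   0.212000   0.085625]
  [ 0.007000   0.632000   0.085625   0.040375]
  [ 0.031625   0.048750   0.562250   0.007000]
  [ 0.048750   0.191625   0.245500   0.632000]
det(I−A) = Σ_j (I−A)_1j·C_1j = (0.90)(0.562250) + (-0.30)(0.007000) + (-0.25)(0.031625) + (-0.10)(0.048750) = 0.49114375
(I − A)⁻¹ = adj(I−A) / det(I−A) ≈
  [   1.1448     0.4999     0.4316     0.1743]
  [   0.0143     1.2868     0.1743     0.0822]
  [   0.0644     0.0993     1.1448     0.0143]
  [   0.0993     0.3902     0.4999     1.2868]
x = (I − A)⁻¹ d = adj(I−A)·d / det(I−A), with det(I−A) = 0.49114375:
  x_1 = (0.562250·220 + 0.245500·300 + 0.212000·580 + 0.085625·560) / 0.49114375 = 368.255 / 0.49114375 ≈ 749.8
  x_2 = (0.007000·220 + 0.632000·300 + 0.085625·580 + 0.040375·560) / 0.49114375 = 263.4125 / 0.49114375 ≈ 536.3
  x_3 = (0.031625·220 + 0.048750·300 + 0.562250·580 + 0.007000·560) / 0.49114375 = 351.6075 / 0.49114375 ≈ 715.9
  x_4 = (0.048750·220 + 0.191625·300 + 0.245500·580 + 0.632000·560) / 0.49114375 = 564.5225 / 0.49114375 ≈ 1149.4

x_2 = 536.3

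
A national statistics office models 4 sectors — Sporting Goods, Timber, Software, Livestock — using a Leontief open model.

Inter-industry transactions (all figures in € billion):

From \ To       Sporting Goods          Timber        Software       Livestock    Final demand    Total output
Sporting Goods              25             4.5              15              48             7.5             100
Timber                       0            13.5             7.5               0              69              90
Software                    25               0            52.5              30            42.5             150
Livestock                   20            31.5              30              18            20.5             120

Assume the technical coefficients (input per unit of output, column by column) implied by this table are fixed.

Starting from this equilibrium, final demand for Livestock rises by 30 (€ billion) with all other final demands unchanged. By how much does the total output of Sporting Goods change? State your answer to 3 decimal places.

Technical coefficients a_ij = z_ij / X_j:
  a_11 = 25/100 = 0.25, a_21 = 0/100 = 0.00, a_31 = 25/100 = 0.25, a_41 = 20/100 = 0.20
  a_12 = 4.5/90 = 0.05, a_22 = 13.5/90 = 0.15, a_32 = 0/90 = 0.00, a_42 = 31.5/90 = 0.35
  a_13 = 15/150 = 0.10, a_23 = 7.5/150 = 0.05, a_33 = 52.5/150 = 0.35, a_43 = 30/150 = 0.20
  a_14 = 48/120 = 0.40, a_24 = 0/120 = 0.00, a_34 = 30/120 = 0.25, a_44 = 18/120 = 0.15
I − A =
  [   0.75    -0.05    -0.10    -0.40]
  [   0.00     0.85    -0.05     0.00]
  [  -0.25     0.00     0.65    -0.25]
  [  -0.20    -0.35    -0.20     0.85]
Compute the cofactors C_ij = (−1)^(i+j)·(3×3 minor ij) of I−A; the adjugate is their transpose:
adj(I−A) = Cᵀ =
  [ 0.422750   0.124875   0.149375   0.242875]
  [ 0.013125   0.278625   0.027875   0.014375]
  [ 0.223125   0.113750   0.473875   0.244375]
  [ 0.157375   0.170875   0.158125   0.392500]
det(I−A) = Σ_j (I−A)_1j·C_1j = (0.75)(0.422750) + (-0.05)(0.013125) + (-0.10)(0.223125) + (-0.40)(0.157375) = 0.23114375
(I − A)⁻¹ = adj(I−A) / det(I−A) ≈
  [   1.8289     0.5402     0.6462     1.0508]
  [   0.0568     1.2054     0.1206     0.0622]
  [   0.9653     0.4921     2.0501     1.0572]
  [   0.6809     0.7393     0.6841     1.6981]
Δx = (I − A)⁻¹ Δd with Δd having +30 in the Livestock component and 0 elsewhere.
So Δx_1 = L_14 · (+30), where L_14 = adj(I−A)_14 / det(I−A) = 0.242875 / 0.23114375.
Δx_1 = 0.242875 × (+30) / 0.23114375 = 7.28625 / 0.23114375 ≈ 31.523.

Δx_1 = 31.523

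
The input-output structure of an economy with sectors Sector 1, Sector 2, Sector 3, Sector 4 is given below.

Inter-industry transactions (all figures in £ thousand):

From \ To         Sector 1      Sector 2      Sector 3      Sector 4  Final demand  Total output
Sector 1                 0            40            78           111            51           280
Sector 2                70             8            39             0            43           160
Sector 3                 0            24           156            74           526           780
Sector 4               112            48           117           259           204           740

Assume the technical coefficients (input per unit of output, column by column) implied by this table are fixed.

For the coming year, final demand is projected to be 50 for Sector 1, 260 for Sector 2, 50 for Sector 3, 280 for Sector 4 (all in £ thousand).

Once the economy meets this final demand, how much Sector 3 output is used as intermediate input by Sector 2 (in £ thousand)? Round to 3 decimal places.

z_32 = 54.278

Technical coefficients a_ij = z_ij / X_j:
  a_11 = 0/280 = 0.00, a_21 = 70/280 = 0.25, a_31 = 0/280 = 0.00, a_41 = 112/280 = 0.40
  a_12 = 40/160 = 0.25, a_22 = 8/160 = 0.05, a_32 = 24/160 = 0.15, a_42 = 48/160 = 0.30
  a_13 = 78/780 = 0.10, a_23 = 39/780 = 0.05, a_33 = 156/780 = 0.20, a_43 = 117/780 = 0.15
  a_14 = 111/740 = 0.15, a_24 = 0/740 = 0.00, a_34 = 74/740 = 0.10, a_44 = 259/740 = 0.35
I − A =
  [   1.00    -0.25    -0.10    -0.15]
  [  -0.25     0.95    -0.05     0.00]
  [   0.00    -0.15     0.80    -0.10]
  [  -0.40    -0.30    -0.15     0.65]
Compute the cofactors C_ij = (−1)^(i+j)·(3×3 minor ij) of I−A; the adjugate is their transpose:
adj(I−A) = Cᵀ =
  [ 0.473375   0.178375   0.093500   0.123625]
  [ 0.128250   0.453000   0.051375   0.037500]
  [ 0.069875   0.128500   0.508625   0.094375]
  [ 0.366625   0.348500   0.198625   0.698750]
det(I−A) = Σ_j (I−A)_1j·C_1j = (1.00)(0.473375) + (-0.25)(0.128250) + (-0.10)(0.069875) + (-0.15)(0.366625) = 0.37933125
(I − A)⁻¹ = adj(I−A) / det(I−A) ≈
  [   1.2479     0.4702     0.2465     0.3259]
  [   0.3381     1.1942     0.1354     0.0989]
  [   0.1842     0.3388     1.3408     0.2488]
  [   0.9665     0.9187     0.5236     1.8421]
First solve x = (I − A)⁻¹ d = adj(I−A)·d / det(I−A); in particular x_2 = (0.128250·50 + 0.453000·260 + 0.051375·50 + 0.037500·280) / 0.37933125 = 137.26125 / 0.37933125 ≈ 361.85063.
Intermediate flow from 3 to 2: z_32 = a_32 · x_2 = 0.15 × 137.26125 / 0.37933125 = 20.5891875 / 0.37933125 ≈ 54.278.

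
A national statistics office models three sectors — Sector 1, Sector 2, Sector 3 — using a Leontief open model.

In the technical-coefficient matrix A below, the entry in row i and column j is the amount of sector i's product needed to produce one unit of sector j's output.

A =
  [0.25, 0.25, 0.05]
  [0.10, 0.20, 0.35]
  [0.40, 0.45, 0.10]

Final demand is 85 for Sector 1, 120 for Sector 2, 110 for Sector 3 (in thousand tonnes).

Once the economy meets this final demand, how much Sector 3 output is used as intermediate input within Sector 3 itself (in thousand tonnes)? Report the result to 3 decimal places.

I − A =
  [   0.75    -0.25    -0.05]
  [  -0.10     0.80    -0.35]
  [  -0.40    -0.45     0.90]
Cofactors of I−A, C_ij = (−1)^(i+j)·(minor ij) (rows/columns in the sector order above):
  C_11 = (0.80)(0.90) − (-0.35)(-0.45) = 0.5625
  C_12 = −[(-0.10)(0.90) − (-0.35)(-0.40)] = 0.2300
  C_13 = (-0.10)(-0.45) − (0.80)(-0.40) = 0.3650
  C_21 = −[(-0.25)(0.90) − (-0.05)(-0.45)] = 0.2475
  C_22 = (0.75)(0.90) − (-0.05)(-0.40) = 0.6550
  C_23 = −[(0.75)(-0.45) − (-0.25)(-0.40)] = 0.4375
  C_31 = (-0.25)(-0.35) − (-0.05)(0.80) = 0.1275
  C_32 = −[(0.75)(-0.35) − (-0.05)(-0.10)] = 0.2675
  C_33 = (0.75)(0.80) − (-0.25)(-0.10) = 0.5750
det(I−A) = Σ_j (I−A)_1j·C_1j = (0.75)(0.5625) + (-0.25)(0.2300) + (-0.05)(0.3650) = 0.346125
adj(I−A) = Cᵀ =
  [ 0.5625   0.2475   0.1275]
  [ 0.2300   0.6550   0.2675]
  [ 0.3650   0.4375   0.5750]
(I − A)⁻¹ = adj(I−A) / det(I−A) ≈
  [   1.6251     0.7151     0.3684]
  [   0.6645     1.8924     0.7728]
  [   1.0545     1.2640     1.6612]
First solve x = (I − A)⁻¹ d = adj(I−A)·d / det(I−A); in particular x_3 = (0.3650·85 + 0.4375·120 + 0.5750·110) / 0.346125 = 146.775 / 0.346125 ≈ 424.05200.
Intermediate flow from 3 to 3: z_33 = a_33 · x_3 = 0.10 × 146.775 / 0.346125 = 14.6775 / 0.346125 ≈ 42.405.

z_33 = 42.405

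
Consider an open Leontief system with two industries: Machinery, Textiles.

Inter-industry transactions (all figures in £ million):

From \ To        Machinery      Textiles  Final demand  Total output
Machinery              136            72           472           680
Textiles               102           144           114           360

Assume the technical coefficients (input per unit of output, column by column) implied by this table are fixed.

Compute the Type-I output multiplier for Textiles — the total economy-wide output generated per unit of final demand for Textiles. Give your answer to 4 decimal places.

m_T = 2.2222

Technical coefficients a_ij = z_ij / X_j:
  a_MM = 136/680 = 0.20, a_TM = 102/680 = 0.15
  a_MT = 72/360 = 0.20, a_TT = 144/360 = 0.40
I − A =
  [   0.80    -0.20]
  [  -0.15     0.60]
det(I−A) = (0.80)(0.60) − (-0.20)(-0.15) = 0.4500
adj(I−A) = [[0.60, 0.20], [0.15, 0.80]]
(I − A)⁻¹ = adj(I−A) / det(I−A) ≈
  [   1.33333     0.44444]
  [   0.33333     1.77778]
The output multiplier for sector j is the column-j sum of the Leontief inverse (I − A)⁻¹ = adj(I−A) / det(I−A).
Column T of adj(I−A): (0.20, 0.80); det(I−A) = 0.4500.
m_T = (0.20 + 0.80) / 0.4500 = 1.00 / 0.4500 ≈ 2.2222.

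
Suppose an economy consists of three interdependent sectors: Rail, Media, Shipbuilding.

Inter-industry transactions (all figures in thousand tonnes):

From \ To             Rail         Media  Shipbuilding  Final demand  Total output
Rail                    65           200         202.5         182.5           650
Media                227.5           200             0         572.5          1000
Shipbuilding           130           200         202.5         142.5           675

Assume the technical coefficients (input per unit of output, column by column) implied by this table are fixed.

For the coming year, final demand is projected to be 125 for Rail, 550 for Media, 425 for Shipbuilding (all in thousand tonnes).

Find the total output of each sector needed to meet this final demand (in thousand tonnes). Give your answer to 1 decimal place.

Technical coefficients a_ij = z_ij / X_j:
  a_RR = 65/650 = 0.10, a_MR = 227.5/650 = 0.35, a_SR = 130/650 = 0.20
  a_RM = 200/1000 = 0.20, a_MM = 200/1000 = 0.20, a_SM = 200/1000 = 0.20
  a_RS = 202.5/675 = 0.30, a_MS = 0/675 = 0.00, a_SS = 202.5/675 = 0.30
I − A =
  [   0.90    -0.20    -0.30]
  [  -0.35     0.80     0.00]
  [  -0.20    -0.20     0.70]
Cofactors of I−A, C_ij = (−1)^(i+j)·(minor ij) (rows/columns in the sector order above):
  C_11 = (0.80)(0.70) − (0.00)(-0.20) = 0.5600
  C_12 = −[(-0.35)(0.70) − (0.00)(-0.20)] = 0.2450
  C_13 = (-0.35)(-0.20) − (0.80)(-0.20) = 0.2300
  C_21 = −[(-0.20)(0.70) − (-0.30)(-0.20)] = 0.2000
  C_22 = (0.90)(0.70) − (-0.30)(-0.20) = 0.5700
  C_23 = −[(0.90)(-0.20) − (-0.20)(-0.20)] = 0.2200
  C_31 = (-0.20)(0.00) − (-0.30)(0.80) = 0.2400
  C_32 = −[(0.90)(0.00) − (-0.30)(-0.35)] = 0.1050
  C_33 = (0.90)(0.80) − (-0.20)(-0.35) = 0.6500
det(I−A) = Σ_j (I−A)_1j·C_1j = (0.90)(0.5600) + (-0.20)(0.2450) + (-0.30)(0.2300) = 0.3860
adj(I−A) = Cᵀ =
  [ 0.5600   0.2000   0.2400]
  [ 0.2450   0.5700   0.1050]
  [ 0.2300   0.2200   0.6500]
(I − A)⁻¹ = adj(I−A) / det(I−A) ≈
  [   1.4508     0.5181     0.6218]
  [   0.6347     1.4767     0.2720]
  [   0.5959     0.5699     1.6839]
x = (I − A)⁻¹ d = adj(I−A)·d / det(I−A), with det(I−A) = 0.3860:
  x_R = (0.5600·125 + 0.2000·550 + 0.2400·425) / 0.3860 = 282.00 / 0.3860 ≈ 730.6
  x_M = (0.2450·125 + 0.5700·550 + 0.1050·425) / 0.3860 = 388.75 / 0.3860 ≈ 1007.1
  x_S = (0.2300·125 + 0.2200·550 + 0.6500·425) / 0.3860 = 426.00 / 0.3860 ≈ 1103.6

x_R = 730.6, x_M = 1007.1, x_S = 1103.6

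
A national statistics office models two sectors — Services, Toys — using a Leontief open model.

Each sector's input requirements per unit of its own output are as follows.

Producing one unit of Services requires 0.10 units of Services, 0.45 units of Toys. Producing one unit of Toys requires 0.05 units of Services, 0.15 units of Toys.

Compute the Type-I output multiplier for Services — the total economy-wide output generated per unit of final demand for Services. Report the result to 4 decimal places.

m_1 = 1.7508

I − A =
  [   0.90    -0.05]
  [  -0.45     0.85]
det(I−A) = (0.90)(0.85) − (-0.05)(-0.45) = 0.7425
adj(I−A) = [[0.85, 0.05], [0.45, 0.90]]
(I − A)⁻¹ = adj(I−A) / det(I−A) ≈
  [   1.14478     0.06734]
  [   0.60606     1.21212]
The output multiplier for sector j is the column-j sum of the Leontief inverse (I − A)⁻¹ = adj(I−A) / det(I−A).
Column 1 of adj(I−A): (0.85, 0.45); det(I−A) = 0.7425.
m_1 = (0.85 + 0.45) / 0.7425 = 1.30 / 0.7425 ≈ 1.7508.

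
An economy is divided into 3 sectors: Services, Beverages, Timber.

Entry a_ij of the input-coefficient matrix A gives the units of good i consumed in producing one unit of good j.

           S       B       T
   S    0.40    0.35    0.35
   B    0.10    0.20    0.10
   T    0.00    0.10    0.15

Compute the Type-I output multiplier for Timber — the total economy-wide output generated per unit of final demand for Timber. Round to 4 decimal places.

I − A =
  [   0.60    -0.35    -0.35]
  [  -0.10     0.80    -0.10]
  [   0.00    -0.10     0.85]
Cofactors of I−A, C_ij = (−1)^(i+j)·(minor ij) (rows/columns in the sector order above):
  C_11 = (0.80)(0.85) − (-0.10)(-0.10) = 0.6700
  C_12 = −[(-0.10)(0.85) − (-0.10)(0.00)] = 0.0850
  C_13 = (-0.10)(-0.10) − (0.80)(0.00) = 0.0100
  C_21 = −[(-0.35)(0.85) − (-0.35)(-0.10)] = 0.3325
  C_22 = (0.60)(0.85) − (-0.35)(0.00) = 0.5100
  C_23 = −[(0.60)(-0.10) − (-0.35)(0.00)] = 0.0600
  C_31 = (-0.35)(-0.10) − (-0.35)(0.80) = 0.3150
  C_32 = −[(0.60)(-0.10) − (-0.35)(-0.10)] = 0.0950
  C_33 = (0.60)(0.80) − (-0.35)(-0.10) = 0.4450
det(I−A) = Σ_j (I−A)_1j·C_1j = (0.60)(0.6700) + (-0.35)(0.0850) + (-0.35)(0.0100) = 0.36875
adj(I−A) = Cᵀ =
  [ 0.6700   0.3325   0.3150]
  [ 0.0850   0.5100   0.0950]
  [ 0.0100   0.0600   0.4450]
(I − A)⁻¹ = adj(I−A) / det(I−A) ≈
  [   1.81695     0.90169     0.85424]
  [   0.23051     1.38305     0.25763]
  [   0.02712     0.16271     1.20678]
The output multiplier for sector j is the column-j sum of the Leontief inverse (I − A)⁻¹ = adj(I−A) / det(I−A).
Column T of adj(I−A): (0.3150, 0.0950, 0.4450); det(I−A) = 0.36875.
m_T = (0.3150 + 0.0950 + 0.4450) / 0.36875 = 0.855 / 0.36875 ≈ 2.3186.

m_T = 2.3186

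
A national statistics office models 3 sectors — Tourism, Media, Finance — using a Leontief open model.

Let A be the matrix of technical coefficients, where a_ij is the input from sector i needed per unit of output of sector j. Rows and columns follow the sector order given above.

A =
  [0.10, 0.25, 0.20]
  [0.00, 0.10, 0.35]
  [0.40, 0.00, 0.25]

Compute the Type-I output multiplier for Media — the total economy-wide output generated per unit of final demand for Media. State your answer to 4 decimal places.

m_M = 1.7632

I − A =
  [   0.90    -0.25    -0.20]
  [   0.00     0.90    -0.35]
  [  -0.40     0.00     0.75]
Cofactors of I−A, C_ij = (−1)^(i+j)·(minor ij) (rows/columns in the sector order above):
  C_11 = (0.90)(0.75) − (-0.35)(0.00) = 0.6750
  C_12 = −[(0.00)(0.75) − (-0.35)(-0.40)] = 0.1400
  C_13 = (0.00)(0.00) − (0.90)(-0.40) = 0.3600
  C_21 = −[(-0.25)(0.75) − (-0.20)(0.00)] = 0.1875
  C_22 = (0.90)(0.75) − (-0.20)(-0.40) = 0.5950
  C_23 = −[(0.90)(0.00) − (-0.25)(-0.40)] = 0.1000
  C_31 = (-0.25)(-0.35) − (-0.20)(0.90) = 0.2675
  C_32 = −[(0.90)(-0.35) − (-0.20)(0.00)] = 0.3150
  C_33 = (0.90)(0.90) − (-0.25)(0.00) = 0.8100
det(I−A) = Σ_j (I−A)_1j·C_1j = (0.90)(0.6750) + (-0.25)(0.1400) + (-0.20)(0.3600) = 0.5005
adj(I−A) = Cᵀ =
  [ 0.6750   0.1875   0.2675]
  [ 0.1400   0.5950   0.3150]
  [ 0.3600   0.1000   0.8100]
(I − A)⁻¹ = adj(I−A) / det(I−A) ≈
  [   1.34865     0.37463     0.53447]
  [   0.27972     1.18881     0.62937]
  [   0.71928     0.19980     1.61838]
The output multiplier for sector j is the column-j sum of the Leontief inverse (I − A)⁻¹ = adj(I−A) / det(I−A).
Column M of adj(I−A): (0.1875, 0.5950, 0.1000); det(I−A) = 0.5005.
m_M = (0.1875 + 0.5950 + 0.1000) / 0.5005 = 0.8825 / 0.5005 ≈ 1.7632.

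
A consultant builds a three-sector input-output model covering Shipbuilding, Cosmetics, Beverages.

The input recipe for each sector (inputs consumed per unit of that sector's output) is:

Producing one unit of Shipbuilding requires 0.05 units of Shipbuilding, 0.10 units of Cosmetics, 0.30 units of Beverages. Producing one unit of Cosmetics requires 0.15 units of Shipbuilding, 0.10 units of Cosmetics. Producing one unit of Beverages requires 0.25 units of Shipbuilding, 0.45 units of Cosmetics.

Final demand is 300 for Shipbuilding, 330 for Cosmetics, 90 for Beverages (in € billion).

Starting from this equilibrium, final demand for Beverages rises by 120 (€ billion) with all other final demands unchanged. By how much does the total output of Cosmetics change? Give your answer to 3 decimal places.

I − A =
  [   0.95    -0.15    -0.25]
  [  -0.10     0.90    -0.45]
  [  -0.30     0.00     1.00]
Cofactors of I−A, C_ij = (−1)^(i+j)·(minor ij) (rows/columns in the sector order above):
  C_11 = (0.90)(1.00) − (-0.45)(0.00) = 0.9000
  C_12 = −[(-0.10)(1.00) − (-0.45)(-0.30)] = 0.2350
  C_13 = (-0.10)(0.00) − (0.90)(-0.30) = 0.2700
  C_21 = −[(-0.15)(1.00) − (-0.25)(0.00)] = 0.1500
  C_22 = (0.95)(1.00) − (-0.25)(-0.30) = 0.8750
  C_23 = −[(0.95)(0.00) − (-0.15)(-0.30)] = 0.0450
  C_31 = (-0.15)(-0.45) − (-0.25)(0.90) = 0.2925
  C_32 = −[(0.95)(-0.45) − (-0.25)(-0.10)] = 0.4525
  C_33 = (0.95)(0.90) − (-0.15)(-0.10) = 0.8400
det(I−A) = Σ_j (I−A)_1j·C_1j = (0.95)(0.9000) + (-0.15)(0.2350) + (-0.25)(0.2700) = 0.75225
adj(I−A) = Cᵀ =
  [ 0.9000   0.1500   0.2925]
  [ 0.2350   0.8750   0.4525]
  [ 0.2700   0.0450   0.8400]
(I − A)⁻¹ = adj(I−A) / det(I−A) ≈
  [   1.1964     0.1994     0.3888]
  [   0.3124     1.1632     0.6015]
  [   0.3589     0.0598     1.1167]
Δx = (I − A)⁻¹ Δd with Δd having +120 in the Beverages component and 0 elsewhere.
So Δx_2 = L_23 · (+120), where L_23 = adj(I−A)_23 / det(I−A) = 0.4525 / 0.75225.
Δx_2 = 0.4525 × (+120) / 0.75225 = 54.30 / 0.75225 ≈ 72.183.

Δx_2 = 72.183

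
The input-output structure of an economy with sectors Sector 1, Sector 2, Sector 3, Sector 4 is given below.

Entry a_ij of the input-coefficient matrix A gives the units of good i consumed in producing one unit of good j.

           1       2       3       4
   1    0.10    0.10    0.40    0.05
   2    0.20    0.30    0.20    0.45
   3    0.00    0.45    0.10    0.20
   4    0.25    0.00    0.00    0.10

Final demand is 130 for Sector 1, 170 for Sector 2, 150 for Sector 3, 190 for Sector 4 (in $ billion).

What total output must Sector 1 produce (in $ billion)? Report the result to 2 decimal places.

I − A =
  [   0.90    -0.10    -0.40    -0.05]
  [  -0.20     0.70    -0.20    -0.45]
  [   0.00    -0.45     0.90    -0.20]
  [  -0.25     0.00     0.00     0.90]
Compute the cofactors C_ij = (−1)^(i+j)·(3×3 minor ij) of I−A; the adjugate is their transpose:
adj(I−A) = Cᵀ =
  [ 0.486000   0.243000   0.270000   0.208500]
  [ 0.273250   0.697750   0.276500   0.425500]
  [ 0.166625   0.363875   0.529000   0.308750]
  [ 0.135000   0.067500   0.075000   0.432000]
det(I−A) = Σ_j (I−A)_1j·C_1j = (0.90)(0.486000) + (-0.10)(0.273250) + (-0.40)(0.166625) + (-0.05)(0.135000) = 0.336675
(I − A)⁻¹ = adj(I−A) / det(I−A) ≈
  [   1.4435     0.7218     0.8020     0.6193]
  [   0.8116     2.0725     0.8213     1.2638]
  [   0.4949     1.0808     1.5712     0.9171]
  [   0.4010     0.2005     0.2228     1.2831]
x = (I − A)⁻¹ d = adj(I−A)·d / det(I−A), with det(I−A) = 0.336675:
  x_1 = (0.486000·130 + 0.243000·170 + 0.270000·150 + 0.208500·190) / 0.336675 = 184.605 / 0.336675 ≈ 548.32
  x_2 = (0.273250·130 + 0.697750·170 + 0.276500·150 + 0.425500·190) / 0.336675 = 276.46 / 0.336675 ≈ 821.15
  x_3 = (0.166625·130 + 0.363875·170 + 0.529000·150 + 0.308750·190) / 0.336675 = 221.5325 / 0.336675 ≈ 658.00
  x_4 = (0.135000·130 + 0.067500·170 + 0.075000·150 + 0.432000·190) / 0.336675 = 122.355 / 0.336675 ≈ 363.42

x_1 = 548.32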